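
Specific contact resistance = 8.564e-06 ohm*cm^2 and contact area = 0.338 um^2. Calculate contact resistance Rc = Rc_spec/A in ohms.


Step 1: Convert area to cm^2: 0.338 um^2 = 3.3800e-09 cm^2
Step 2: Rc = Rc_spec / A = 8.564e-06 / 3.3800e-09
Step 3: Rc = 2.53e+03 ohms

2.53e+03


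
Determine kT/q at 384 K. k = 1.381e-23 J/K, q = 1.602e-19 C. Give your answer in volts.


Step 1: kT = 1.381e-23 * 384 = 5.30304e-21 J
Step 2: Vt = kT/q = 5.30304e-21 / 1.602e-19
Step 3: Vt = 0.0331 V

0.0331


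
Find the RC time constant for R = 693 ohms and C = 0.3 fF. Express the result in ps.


Step 1: tau = R * C
Step 2: tau = 693 * 0.3 fF = 693 * 3.0e-16 F
Step 3: tau = 2.079e-13 s = 0.2079 ps

0.2079


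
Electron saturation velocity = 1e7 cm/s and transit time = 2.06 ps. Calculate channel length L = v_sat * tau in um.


Step 1: tau in seconds = 2.06 ps * 1e-12 = 2.0600e-12 s
Step 2: L = v_sat * tau = 1e7 * 2.0600e-12 = 2.0600e-05 cm
Step 3: L in um = 2.0600e-05 * 1e4 = 0.206 um

0.206


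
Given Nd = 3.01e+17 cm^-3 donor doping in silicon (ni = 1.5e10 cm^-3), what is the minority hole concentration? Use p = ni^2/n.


Step 1: Since Nd >> ni, n ≈ Nd = 3.01e+17 cm^-3
Step 2: p = ni^2 / n = (1.5e10)^2 / 3.01e+17
Step 3: p = 2.25e20 / 3.01e+17 = 7.48e+02 cm^-3

7.48e+02


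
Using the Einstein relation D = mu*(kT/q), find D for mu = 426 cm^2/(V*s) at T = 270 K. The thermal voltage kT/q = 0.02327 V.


Step 1: D = mu * (kT/q)
Step 2: D = 426 * 0.02327
Step 3: D = 9.91 cm^2/s

9.91


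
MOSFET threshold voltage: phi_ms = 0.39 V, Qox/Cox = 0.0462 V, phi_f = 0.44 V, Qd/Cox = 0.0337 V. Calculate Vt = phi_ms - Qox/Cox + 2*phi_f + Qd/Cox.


Step 1: Vt = phi_ms - Qox/Cox + 2*phi_f + Qd/Cox
Step 2: Vt = 0.39 - 0.0462 + 2*0.44 + 0.0337
Step 3: Vt = 0.39 - 0.0462 + 0.88 + 0.0337
Step 4: Vt = 1.2575 V

1.2575


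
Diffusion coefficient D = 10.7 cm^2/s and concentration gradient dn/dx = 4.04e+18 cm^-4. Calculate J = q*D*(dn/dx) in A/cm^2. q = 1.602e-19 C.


Step 1: J = q * D * (dn/dx)
Step 2: J = 1.602e-19 * 10.7 * 4.04e+18
Step 3: J = 6.93e+00 A/cm^2

6.93e+00


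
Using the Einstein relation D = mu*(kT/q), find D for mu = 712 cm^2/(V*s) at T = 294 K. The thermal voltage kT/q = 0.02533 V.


Step 1: D = mu * (kT/q)
Step 2: D = 712 * 0.02533
Step 3: D = 18.03 cm^2/s

18.03


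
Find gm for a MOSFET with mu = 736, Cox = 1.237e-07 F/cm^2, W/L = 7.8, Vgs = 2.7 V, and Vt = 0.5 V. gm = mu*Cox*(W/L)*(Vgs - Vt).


Step 1: Vov = Vgs - Vt = 2.7 - 0.5 = 2.2 V
Step 2: gm = mu * Cox * (W/L) * Vov
Step 3: gm = 736 * 1.237e-07 * 7.8 * 2.2 = 1.56e-03 S

1.56e-03


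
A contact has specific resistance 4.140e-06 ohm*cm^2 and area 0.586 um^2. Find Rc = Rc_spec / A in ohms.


Step 1: Convert area to cm^2: 0.586 um^2 = 5.8600e-09 cm^2
Step 2: Rc = Rc_spec / A = 4.140e-06 / 5.8600e-09
Step 3: Rc = 7.06e+02 ohms

7.06e+02


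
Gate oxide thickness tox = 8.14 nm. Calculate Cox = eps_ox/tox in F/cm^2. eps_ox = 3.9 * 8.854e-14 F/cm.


Step 1: eps_ox = 3.9 * 8.854e-14 = 3.45306e-13 F/cm
Step 2: tox in cm = 8.14 nm * 1e-7 = 8.1400e-07 cm
Step 3: Cox = 3.45306e-13 / 8.1400e-07 = 4.24e-07 F/cm^2

4.24e-07


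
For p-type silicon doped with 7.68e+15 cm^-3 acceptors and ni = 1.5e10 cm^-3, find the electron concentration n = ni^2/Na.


Step 1: Majority hole concentration p ≈ Na = 7.68e+15 cm^-3
Step 2: n = ni^2 / Na = (1.5e10)^2 / 7.68e+15
Step 3: n = 2.93e+04 cm^-3

2.93e+04


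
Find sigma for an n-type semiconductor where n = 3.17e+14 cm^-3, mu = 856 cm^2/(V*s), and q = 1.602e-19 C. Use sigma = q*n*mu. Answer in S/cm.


Step 1: sigma = q * n * mu
Step 2: sigma = 1.602e-19 * 3.17e+14 * 856
Step 3: sigma = 4.347e-02 S/cm

4.347e-02


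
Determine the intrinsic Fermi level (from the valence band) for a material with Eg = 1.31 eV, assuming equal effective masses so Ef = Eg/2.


Step 1: For an intrinsic semiconductor, the Fermi level sits at midgap.
Step 2: Ef = Eg / 2 = 1.31 / 2 = 0.655 eV

0.655


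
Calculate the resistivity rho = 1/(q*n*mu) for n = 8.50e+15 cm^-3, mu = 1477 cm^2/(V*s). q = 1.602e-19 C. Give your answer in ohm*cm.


Step 1: sigma = q * n * mu = 1.602e-19 * 8.50e+15 * 1477 = 2.01123e+00 S/cm
Step 2: rho = 1 / sigma = 1 / 2.01123e+00 = 0.4972 ohm*cm

0.4972


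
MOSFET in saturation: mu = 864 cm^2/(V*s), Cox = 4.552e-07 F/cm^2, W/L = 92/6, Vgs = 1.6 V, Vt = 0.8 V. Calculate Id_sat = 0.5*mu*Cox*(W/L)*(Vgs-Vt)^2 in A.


Step 1: Overdrive voltage Vov = Vgs - Vt = 1.6 - 0.8 = 0.8 V
Step 2: W/L = 92/6 = 15.3333
Step 3: Id = 0.5 * 864 * 4.552e-07 * 15.3333 * 0.8^2
Step 4: Id = 1.93e-03 A

1.93e-03


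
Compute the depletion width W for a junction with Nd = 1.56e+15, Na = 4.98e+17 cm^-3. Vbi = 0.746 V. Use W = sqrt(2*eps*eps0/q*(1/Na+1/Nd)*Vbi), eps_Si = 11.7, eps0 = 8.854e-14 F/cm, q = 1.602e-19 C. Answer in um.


Step 1: 1/Na + 1/Nd = 1/4.98e+17 + 1/1.56e+15 = 6.43034e-16
Step 2: 2*eps*eps0/q = 2*11.7*8.854e-14/1.602e-19 = 1.293281e+07
Step 3: W^2 = 1.293281e+07 * 6.43034e-16 * 0.746 = 6.20391e-09
Step 4: W = sqrt(6.20391e-09) = 7.876e-05 cm = 0.7876 um

0.7876


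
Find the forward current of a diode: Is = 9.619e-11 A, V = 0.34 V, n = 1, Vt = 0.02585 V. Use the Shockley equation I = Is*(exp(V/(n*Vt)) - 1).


Step 1: V/(n*Vt) = 0.34/(1*0.02585) = 13.1528
Step 2: exp(13.1528) = 5.1545e+05
Step 3: I = 9.619e-11 * (5.1545e+05 - 1) = 4.96e-05 A

4.96e-05


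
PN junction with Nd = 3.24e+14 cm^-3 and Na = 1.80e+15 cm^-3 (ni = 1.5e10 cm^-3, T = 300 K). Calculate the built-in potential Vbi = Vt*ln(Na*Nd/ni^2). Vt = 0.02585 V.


Step 1: Compute Na*Nd/ni^2 = 1.80e+15 * 3.24e+14 / (1.5e10)^2 = 2.5920e+09
Step 2: ln(2.5920e+09) = 21.6757
Step 3: Vbi = 0.02585 * 21.6757 = 0.56 V

0.56


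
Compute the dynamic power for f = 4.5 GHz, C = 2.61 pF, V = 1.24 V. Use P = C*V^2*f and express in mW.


Step 1: V^2 = 1.24^2 = 1.5376 V^2
Step 2: P = C*V^2*f = 2.61e-12 F * 1.5376 * 4.5e9 Hz
Step 3: P = 1.8059112e-02 W
Step 4: P = 18.059 mW

18.059


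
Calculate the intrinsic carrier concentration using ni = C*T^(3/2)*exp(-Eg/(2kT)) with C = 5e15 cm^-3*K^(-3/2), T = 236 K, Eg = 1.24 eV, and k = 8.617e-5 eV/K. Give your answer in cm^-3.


Step 1: Compute kT = 8.617e-5 * 236 = 0.02033612 eV
Step 2: Exponent = -Eg/(2kT) = -1.24/(2*0.02033612) = -30.48762
Step 3: T^(3/2) = 236^1.5 = 3625.50
Step 4: ni = 5e15 * 3625.50 * exp(-30.48762) = 1.04e+06 cm^-3

1.04e+06


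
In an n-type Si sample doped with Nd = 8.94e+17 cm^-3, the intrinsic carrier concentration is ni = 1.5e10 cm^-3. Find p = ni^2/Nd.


Step 1: Since Nd >> ni, n ≈ Nd = 8.94e+17 cm^-3
Step 2: p = ni^2 / n = (1.5e10)^2 / 8.94e+17
Step 3: p = 2.25e20 / 8.94e+17 = 2.52e+02 cm^-3

2.52e+02


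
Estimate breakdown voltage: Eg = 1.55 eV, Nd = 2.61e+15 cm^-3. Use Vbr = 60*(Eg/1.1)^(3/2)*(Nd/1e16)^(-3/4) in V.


Step 1: Eg/1.1 = 1.55/1.1 = 1.409091
Step 2: (Eg/1.1)^1.5 = 1.409091^1.5 = 1.672663
Step 3: (Nd/1e16)^(-0.75) = (0.261)^(-0.75) = 2.738543
Step 4: Vbr = 60 * 1.672663 * 2.738543 = 274.8 V

274.8


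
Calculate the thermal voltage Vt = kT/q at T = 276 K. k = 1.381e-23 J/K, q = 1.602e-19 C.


Step 1: kT = 1.381e-23 * 276 = 3.81156e-21 J
Step 2: Vt = kT/q = 3.81156e-21 / 1.602e-19
Step 3: Vt = 0.02379 V

0.02379


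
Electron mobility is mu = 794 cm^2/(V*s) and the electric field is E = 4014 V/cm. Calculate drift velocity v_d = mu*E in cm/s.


Step 1: v_d = mu * E
Step 2: v_d = 794 * 4014 = 3187116
Step 3: v_d = 3.19e+06 cm/s

3.19e+06


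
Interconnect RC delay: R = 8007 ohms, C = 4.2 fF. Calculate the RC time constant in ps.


Step 1: tau = R * C
Step 2: tau = 8007 * 4.2 fF = 8007 * 4.2e-15 F
Step 3: tau = 3.36294e-11 s = 33.6294 ps

33.6294


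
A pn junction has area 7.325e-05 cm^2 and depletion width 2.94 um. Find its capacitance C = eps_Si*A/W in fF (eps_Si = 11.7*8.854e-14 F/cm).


Step 1: eps_Si = 11.7 * 8.854e-14 = 1.035918e-12 F/cm
Step 2: W in cm = 2.94 * 1e-4 = 2.94e-04 cm
Step 3: C = 1.035918e-12 * 7.325e-05 / 2.94e-04 = 2.580986e-13 F
Step 4: C = 258.1 fF

258.1


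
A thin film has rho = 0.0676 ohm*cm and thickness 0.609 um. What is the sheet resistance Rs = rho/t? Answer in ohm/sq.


Step 1: Convert thickness to cm: t = 0.609 um = 6.0900e-05 cm
Step 2: Rs = rho / t = 0.0676 / 6.0900e-05
Step 3: Rs = 1110.0 ohm/sq

1110.0


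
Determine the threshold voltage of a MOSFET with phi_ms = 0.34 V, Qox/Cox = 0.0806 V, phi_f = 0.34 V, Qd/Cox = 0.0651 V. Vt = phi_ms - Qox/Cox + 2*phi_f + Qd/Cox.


Step 1: Vt = phi_ms - Qox/Cox + 2*phi_f + Qd/Cox
Step 2: Vt = 0.34 - 0.0806 + 2*0.34 + 0.0651
Step 3: Vt = 0.34 - 0.0806 + 0.68 + 0.0651
Step 4: Vt = 1.0045 V

1.0045


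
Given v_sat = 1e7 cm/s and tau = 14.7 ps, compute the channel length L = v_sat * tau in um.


Step 1: tau in seconds = 14.7 ps * 1e-12 = 1.4700e-11 s
Step 2: L = v_sat * tau = 1e7 * 1.4700e-11 = 1.4700e-04 cm
Step 3: L in um = 1.4700e-04 * 1e4 = 1.47 um

1.47


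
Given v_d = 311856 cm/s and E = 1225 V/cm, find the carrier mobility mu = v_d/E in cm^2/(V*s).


Step 1: mu = v_d / E
Step 2: mu = 311856 / 1225
Step 3: mu = 254.58 cm^2/(V*s)

254.58


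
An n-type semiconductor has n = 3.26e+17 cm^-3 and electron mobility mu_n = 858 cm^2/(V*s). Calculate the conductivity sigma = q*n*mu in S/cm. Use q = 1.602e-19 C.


Step 1: sigma = q * n * mu
Step 2: sigma = 1.602e-19 * 3.26e+17 * 858
Step 3: sigma = 4.481e+01 S/cm

4.481e+01


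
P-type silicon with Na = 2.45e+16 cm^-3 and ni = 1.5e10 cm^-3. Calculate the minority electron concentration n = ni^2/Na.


Step 1: Majority hole concentration p ≈ Na = 2.45e+16 cm^-3
Step 2: n = ni^2 / Na = (1.5e10)^2 / 2.45e+16
Step 3: n = 9.18e+03 cm^-3

9.18e+03


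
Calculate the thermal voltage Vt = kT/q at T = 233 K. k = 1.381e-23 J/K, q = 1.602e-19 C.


Step 1: kT = 1.381e-23 * 233 = 3.21773e-21 J
Step 2: Vt = kT/q = 3.21773e-21 / 1.602e-19
Step 3: Vt = 0.02009 V

0.02009


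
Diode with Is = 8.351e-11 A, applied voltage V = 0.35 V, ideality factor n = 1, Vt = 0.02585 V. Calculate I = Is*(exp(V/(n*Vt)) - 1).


Step 1: V/(n*Vt) = 0.35/(1*0.02585) = 13.5397
Step 2: exp(13.5397) = 7.5896e+05
Step 3: I = 8.351e-11 * (7.5896e+05 - 1) = 6.34e-05 A

6.34e-05


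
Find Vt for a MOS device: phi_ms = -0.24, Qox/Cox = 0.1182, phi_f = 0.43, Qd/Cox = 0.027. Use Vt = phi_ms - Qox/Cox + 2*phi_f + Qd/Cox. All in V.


Step 1: Vt = phi_ms - Qox/Cox + 2*phi_f + Qd/Cox
Step 2: Vt = -0.24 - 0.1182 + 2*0.43 + 0.027
Step 3: Vt = -0.24 - 0.1182 + 0.86 + 0.027
Step 4: Vt = 0.5288 V

0.5288


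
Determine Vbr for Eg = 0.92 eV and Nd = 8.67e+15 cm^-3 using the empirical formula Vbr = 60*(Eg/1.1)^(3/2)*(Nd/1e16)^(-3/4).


Step 1: Eg/1.1 = 0.92/1.1 = 0.836364
Step 2: (Eg/1.1)^1.5 = 0.836364^1.5 = 0.764879
Step 3: (Nd/1e16)^(-0.75) = (0.867)^(-0.75) = 1.112976
Step 4: Vbr = 60 * 0.764879 * 1.112976 = 51.1 V

51.1


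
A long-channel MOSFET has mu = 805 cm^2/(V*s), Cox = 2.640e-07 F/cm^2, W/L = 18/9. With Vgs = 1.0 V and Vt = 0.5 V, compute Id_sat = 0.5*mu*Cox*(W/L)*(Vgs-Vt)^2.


Step 1: Overdrive voltage Vov = Vgs - Vt = 1.0 - 0.5 = 0.5 V
Step 2: W/L = 18/9 = 2
Step 3: Id = 0.5 * 805 * 2.640e-07 * 2 * 0.5^2
Step 4: Id = 5.31e-05 A

5.31e-05


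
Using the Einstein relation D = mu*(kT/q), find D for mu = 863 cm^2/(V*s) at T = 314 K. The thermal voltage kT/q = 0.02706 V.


Step 1: D = mu * (kT/q)
Step 2: D = 863 * 0.02706
Step 3: D = 23.35 cm^2/s

23.35


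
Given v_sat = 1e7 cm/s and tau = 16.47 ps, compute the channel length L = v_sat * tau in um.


Step 1: tau in seconds = 16.47 ps * 1e-12 = 1.6470e-11 s
Step 2: L = v_sat * tau = 1e7 * 1.6470e-11 = 1.6470e-04 cm
Step 3: L in um = 1.6470e-04 * 1e4 = 1.647 um

1.647


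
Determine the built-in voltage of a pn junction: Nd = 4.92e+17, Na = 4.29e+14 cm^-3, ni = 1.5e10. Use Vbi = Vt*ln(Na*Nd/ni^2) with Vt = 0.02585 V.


Step 1: Compute Na*Nd/ni^2 = 4.29e+14 * 4.92e+17 / (1.5e10)^2 = 9.3808e+11
Step 2: ln(9.3808e+11) = 27.5671
Step 3: Vbi = 0.02585 * 27.5671 = 0.713 V

0.713


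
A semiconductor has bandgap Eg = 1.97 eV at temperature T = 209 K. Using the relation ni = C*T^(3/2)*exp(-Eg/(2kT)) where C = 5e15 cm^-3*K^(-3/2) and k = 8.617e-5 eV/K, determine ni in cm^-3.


Step 1: Compute kT = 8.617e-5 * 209 = 0.01800953 eV
Step 2: Exponent = -Eg/(2kT) = -1.97/(2*0.01800953) = -54.69327
Step 3: T^(3/2) = 209^1.5 = 3021.48
Step 4: ni = 5e15 * 3021.48 * exp(-54.69327) = 2.67e-05 cm^-3

2.67e-05


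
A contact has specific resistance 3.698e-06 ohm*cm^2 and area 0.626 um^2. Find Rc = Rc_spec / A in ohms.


Step 1: Convert area to cm^2: 0.626 um^2 = 6.2600e-09 cm^2
Step 2: Rc = Rc_spec / A = 3.698e-06 / 6.2600e-09
Step 3: Rc = 5.91e+02 ohms

5.91e+02


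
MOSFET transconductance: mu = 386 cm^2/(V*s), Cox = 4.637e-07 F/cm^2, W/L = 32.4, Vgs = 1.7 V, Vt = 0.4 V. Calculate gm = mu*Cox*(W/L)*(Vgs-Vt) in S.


Step 1: Vov = Vgs - Vt = 1.7 - 0.4 = 1.3 V
Step 2: gm = mu * Cox * (W/L) * Vov
Step 3: gm = 386 * 4.637e-07 * 32.4 * 1.3 = 7.54e-03 S

7.54e-03


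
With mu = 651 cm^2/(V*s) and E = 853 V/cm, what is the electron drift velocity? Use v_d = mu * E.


Step 1: v_d = mu * E
Step 2: v_d = 651 * 853 = 555303
Step 3: v_d = 5.55e+05 cm/s

5.55e+05


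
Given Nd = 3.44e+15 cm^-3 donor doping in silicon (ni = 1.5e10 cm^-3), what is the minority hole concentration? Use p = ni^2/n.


Step 1: Since Nd >> ni, n ≈ Nd = 3.44e+15 cm^-3
Step 2: p = ni^2 / n = (1.5e10)^2 / 3.44e+15
Step 3: p = 2.25e20 / 3.44e+15 = 6.54e+04 cm^-3

6.54e+04


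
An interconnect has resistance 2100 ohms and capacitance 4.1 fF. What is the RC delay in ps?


Step 1: tau = R * C
Step 2: tau = 2100 * 4.1 fF = 2100 * 4.1e-15 F
Step 3: tau = 8.61e-12 s = 8.61 ps

8.61


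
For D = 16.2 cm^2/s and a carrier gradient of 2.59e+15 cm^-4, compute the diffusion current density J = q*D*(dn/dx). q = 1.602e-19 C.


Step 1: J = q * D * (dn/dx)
Step 2: J = 1.602e-19 * 16.2 * 2.59e+15
Step 3: J = 6.72e-03 A/cm^2

6.72e-03


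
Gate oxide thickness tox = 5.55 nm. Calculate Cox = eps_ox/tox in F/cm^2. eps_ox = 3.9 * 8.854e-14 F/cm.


Step 1: eps_ox = 3.9 * 8.854e-14 = 3.45306e-13 F/cm
Step 2: tox in cm = 5.55 nm * 1e-7 = 5.5500e-07 cm
Step 3: Cox = 3.45306e-13 / 5.5500e-07 = 6.22e-07 F/cm^2

6.22e-07


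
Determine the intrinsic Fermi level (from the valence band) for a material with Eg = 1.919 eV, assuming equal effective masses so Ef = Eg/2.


Step 1: For an intrinsic semiconductor, the Fermi level sits at midgap.
Step 2: Ef = Eg / 2 = 1.919 / 2 = 0.9595 eV

0.9595


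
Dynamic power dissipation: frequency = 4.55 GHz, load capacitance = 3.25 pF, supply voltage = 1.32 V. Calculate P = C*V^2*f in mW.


Step 1: V^2 = 1.32^2 = 1.7424 V^2
Step 2: P = C*V^2*f = 3.25e-12 F * 1.7424 * 4.55e9 Hz
Step 3: P = 2.576574e-02 W
Step 4: P = 25.766 mW

25.766


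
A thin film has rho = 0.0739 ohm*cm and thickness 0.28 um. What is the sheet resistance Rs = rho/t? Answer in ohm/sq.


Step 1: Convert thickness to cm: t = 0.28 um = 2.8000e-05 cm
Step 2: Rs = rho / t = 0.0739 / 2.8000e-05
Step 3: Rs = 2639.3 ohm/sq

2639.3


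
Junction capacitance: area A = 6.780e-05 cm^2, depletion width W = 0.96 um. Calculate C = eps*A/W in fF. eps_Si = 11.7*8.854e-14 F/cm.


Step 1: eps_Si = 11.7 * 8.854e-14 = 1.035918e-12 F/cm
Step 2: W in cm = 0.96 * 1e-4 = 9.60e-05 cm
Step 3: C = 1.035918e-12 * 6.780e-05 / 9.60e-05 = 7.316171e-13 F
Step 4: C = 731.62 fF

731.62


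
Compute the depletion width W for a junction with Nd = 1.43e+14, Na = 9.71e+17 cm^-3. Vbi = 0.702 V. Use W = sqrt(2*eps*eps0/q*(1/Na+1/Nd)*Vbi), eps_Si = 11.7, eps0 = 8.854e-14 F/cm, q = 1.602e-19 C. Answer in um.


Step 1: 1/Na + 1/Nd = 1/9.71e+17 + 1/1.43e+14 = 6.99404e-15
Step 2: 2*eps*eps0/q = 2*11.7*8.854e-14/1.602e-19 = 1.293281e+07
Step 3: W^2 = 1.293281e+07 * 6.99404e-15 * 0.702 = 6.34977e-08
Step 4: W = sqrt(6.34977e-08) = 2.520e-04 cm = 2.52 um

2.52


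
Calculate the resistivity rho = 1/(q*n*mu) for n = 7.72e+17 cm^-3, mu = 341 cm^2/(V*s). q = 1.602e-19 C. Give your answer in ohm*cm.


Step 1: sigma = q * n * mu = 1.602e-19 * 7.72e+17 * 341 = 4.21730e+01 S/cm
Step 2: rho = 1 / sigma = 1 / 4.21730e+01 = 0.02371 ohm*cm

0.02371


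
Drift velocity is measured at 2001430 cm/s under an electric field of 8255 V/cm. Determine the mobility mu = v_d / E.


Step 1: mu = v_d / E
Step 2: mu = 2001430 / 8255
Step 3: mu = 242.45 cm^2/(V*s)

242.45


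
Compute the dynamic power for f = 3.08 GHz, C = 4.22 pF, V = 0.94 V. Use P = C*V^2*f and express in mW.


Step 1: V^2 = 0.94^2 = 0.8836 V^2
Step 2: P = C*V^2*f = 4.22e-12 F * 0.8836 * 3.08e9 Hz
Step 3: P = 1.148467936e-02 W
Step 4: P = 11.485 mW

11.485


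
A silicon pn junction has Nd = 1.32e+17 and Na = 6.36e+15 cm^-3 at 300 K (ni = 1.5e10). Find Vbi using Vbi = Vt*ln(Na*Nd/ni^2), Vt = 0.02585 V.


Step 1: Compute Na*Nd/ni^2 = 6.36e+15 * 1.32e+17 / (1.5e10)^2 = 3.7312e+12
Step 2: ln(3.7312e+12) = 28.9478
Step 3: Vbi = 0.02585 * 28.9478 = 0.748 V

0.748


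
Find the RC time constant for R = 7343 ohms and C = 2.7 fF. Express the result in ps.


Step 1: tau = R * C
Step 2: tau = 7343 * 2.7 fF = 7343 * 2.7e-15 F
Step 3: tau = 1.98261e-11 s = 19.8261 ps

19.8261


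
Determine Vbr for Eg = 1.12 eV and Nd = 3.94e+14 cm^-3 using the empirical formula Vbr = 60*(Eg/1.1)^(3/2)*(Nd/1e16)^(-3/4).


Step 1: Eg/1.1 = 1.12/1.1 = 1.018182
Step 2: (Eg/1.1)^1.5 = 1.018182^1.5 = 1.027397
Step 3: (Nd/1e16)^(-0.75) = (0.0394)^(-0.75) = 11.307793
Step 4: Vbr = 60 * 1.027397 * 11.307793 = 697.1 V

697.1


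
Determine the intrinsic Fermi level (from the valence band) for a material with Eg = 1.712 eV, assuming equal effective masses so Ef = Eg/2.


Step 1: For an intrinsic semiconductor, the Fermi level sits at midgap.
Step 2: Ef = Eg / 2 = 1.712 / 2 = 0.856 eV

0.856


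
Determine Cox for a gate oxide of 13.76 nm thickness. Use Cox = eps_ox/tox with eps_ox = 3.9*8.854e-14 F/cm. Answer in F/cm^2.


Step 1: eps_ox = 3.9 * 8.854e-14 = 3.45306e-13 F/cm
Step 2: tox in cm = 13.76 nm * 1e-7 = 1.3760e-06 cm
Step 3: Cox = 3.45306e-13 / 1.3760e-06 = 2.51e-07 F/cm^2

2.51e-07


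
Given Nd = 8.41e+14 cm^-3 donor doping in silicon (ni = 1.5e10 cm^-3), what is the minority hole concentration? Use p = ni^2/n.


Step 1: Since Nd >> ni, n ≈ Nd = 8.41e+14 cm^-3
Step 2: p = ni^2 / n = (1.5e10)^2 / 8.41e+14
Step 3: p = 2.25e20 / 8.41e+14 = 2.68e+05 cm^-3

2.68e+05


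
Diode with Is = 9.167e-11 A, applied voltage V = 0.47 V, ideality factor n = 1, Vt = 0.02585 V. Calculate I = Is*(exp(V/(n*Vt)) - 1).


Step 1: V/(n*Vt) = 0.47/(1*0.02585) = 18.1818
Step 2: exp(18.1818) = 7.8751e+07
Step 3: I = 9.167e-11 * (7.8751e+07 - 1) = 7.22e-03 A

7.22e-03


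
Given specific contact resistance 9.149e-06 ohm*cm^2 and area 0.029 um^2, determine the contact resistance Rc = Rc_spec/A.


Step 1: Convert area to cm^2: 0.029 um^2 = 2.9000e-10 cm^2
Step 2: Rc = Rc_spec / A = 9.149e-06 / 2.9000e-10
Step 3: Rc = 3.15e+04 ohms

3.15e+04


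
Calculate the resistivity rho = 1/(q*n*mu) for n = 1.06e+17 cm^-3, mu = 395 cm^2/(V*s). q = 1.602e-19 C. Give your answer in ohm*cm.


Step 1: sigma = q * n * mu = 1.602e-19 * 1.06e+17 * 395 = 6.70757e+00 S/cm
Step 2: rho = 1 / sigma = 1 / 6.70757e+00 = 0.1491 ohm*cm

0.1491


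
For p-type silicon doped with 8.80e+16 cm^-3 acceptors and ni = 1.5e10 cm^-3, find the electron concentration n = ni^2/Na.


Step 1: Majority hole concentration p ≈ Na = 8.80e+16 cm^-3
Step 2: n = ni^2 / Na = (1.5e10)^2 / 8.80e+16
Step 3: n = 2.56e+03 cm^-3

2.56e+03


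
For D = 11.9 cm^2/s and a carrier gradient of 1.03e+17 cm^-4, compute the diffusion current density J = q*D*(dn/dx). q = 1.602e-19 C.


Step 1: J = q * D * (dn/dx)
Step 2: J = 1.602e-19 * 11.9 * 1.03e+17
Step 3: J = 1.96e-01 A/cm^2

1.96e-01


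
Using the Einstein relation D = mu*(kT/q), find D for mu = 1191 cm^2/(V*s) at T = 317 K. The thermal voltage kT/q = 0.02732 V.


Step 1: D = mu * (kT/q)
Step 2: D = 1191 * 0.02732
Step 3: D = 32.54 cm^2/s

32.54


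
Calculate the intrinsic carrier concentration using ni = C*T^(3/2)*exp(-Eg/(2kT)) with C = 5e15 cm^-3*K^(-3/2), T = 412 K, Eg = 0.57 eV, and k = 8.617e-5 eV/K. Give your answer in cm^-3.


Step 1: Compute kT = 8.617e-5 * 412 = 0.03550204 eV
Step 2: Exponent = -Eg/(2kT) = -0.57/(2*0.03550204) = -8.02771
Step 3: T^(3/2) = 412^1.5 = 8362.69
Step 4: ni = 5e15 * 8362.69 * exp(-8.02771) = 1.36e+16 cm^-3

1.36e+16


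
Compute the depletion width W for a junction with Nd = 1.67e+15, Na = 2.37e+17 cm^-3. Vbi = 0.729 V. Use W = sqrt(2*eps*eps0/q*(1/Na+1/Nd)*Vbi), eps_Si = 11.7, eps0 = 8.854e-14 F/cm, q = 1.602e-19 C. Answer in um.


Step 1: 1/Na + 1/Nd = 1/2.37e+17 + 1/1.67e+15 = 6.03022e-16
Step 2: 2*eps*eps0/q = 2*11.7*8.854e-14/1.602e-19 = 1.293281e+07
Step 3: W^2 = 1.293281e+07 * 6.03022e-16 * 0.729 = 5.68530e-09
Step 4: W = sqrt(5.68530e-09) = 7.540e-05 cm = 0.754 um

0.754


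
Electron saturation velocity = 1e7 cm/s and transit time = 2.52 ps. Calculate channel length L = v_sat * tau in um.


Step 1: tau in seconds = 2.52 ps * 1e-12 = 2.5200e-12 s
Step 2: L = v_sat * tau = 1e7 * 2.5200e-12 = 2.5200e-05 cm
Step 3: L in um = 2.5200e-05 * 1e4 = 0.252 um

0.252


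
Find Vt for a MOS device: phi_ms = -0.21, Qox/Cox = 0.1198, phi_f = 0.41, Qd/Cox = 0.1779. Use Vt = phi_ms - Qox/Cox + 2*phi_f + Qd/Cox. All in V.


Step 1: Vt = phi_ms - Qox/Cox + 2*phi_f + Qd/Cox
Step 2: Vt = -0.21 - 0.1198 + 2*0.41 + 0.1779
Step 3: Vt = -0.21 - 0.1198 + 0.82 + 0.1779
Step 4: Vt = 0.6681 V

0.6681


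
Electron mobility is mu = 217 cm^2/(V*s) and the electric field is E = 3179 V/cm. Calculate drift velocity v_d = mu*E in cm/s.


Step 1: v_d = mu * E
Step 2: v_d = 217 * 3179 = 689843
Step 3: v_d = 6.90e+05 cm/s

6.90e+05


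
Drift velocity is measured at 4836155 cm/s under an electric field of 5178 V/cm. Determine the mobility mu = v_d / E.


Step 1: mu = v_d / E
Step 2: mu = 4836155 / 5178
Step 3: mu = 933.98 cm^2/(V*s)

933.98


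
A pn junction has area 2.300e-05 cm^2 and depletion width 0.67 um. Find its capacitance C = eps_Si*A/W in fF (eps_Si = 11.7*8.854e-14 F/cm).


Step 1: eps_Si = 11.7 * 8.854e-14 = 1.035918e-12 F/cm
Step 2: W in cm = 0.67 * 1e-4 = 6.70e-05 cm
Step 3: C = 1.035918e-12 * 2.300e-05 / 6.70e-05 = 3.556136e-13 F
Step 4: C = 355.61 fF

355.61


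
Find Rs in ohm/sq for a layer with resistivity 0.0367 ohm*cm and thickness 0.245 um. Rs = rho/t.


Step 1: Convert thickness to cm: t = 0.245 um = 2.4500e-05 cm
Step 2: Rs = rho / t = 0.0367 / 2.4500e-05
Step 3: Rs = 1498.0 ohm/sq

1498.0


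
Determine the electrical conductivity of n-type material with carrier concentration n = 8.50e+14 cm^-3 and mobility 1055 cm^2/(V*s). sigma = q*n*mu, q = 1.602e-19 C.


Step 1: sigma = q * n * mu
Step 2: sigma = 1.602e-19 * 8.50e+14 * 1055
Step 3: sigma = 1.437e-01 S/cm

1.437e-01


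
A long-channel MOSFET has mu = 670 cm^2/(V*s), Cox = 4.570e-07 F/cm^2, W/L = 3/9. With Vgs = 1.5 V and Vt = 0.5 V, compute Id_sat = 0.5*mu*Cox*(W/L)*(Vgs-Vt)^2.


Step 1: Overdrive voltage Vov = Vgs - Vt = 1.5 - 0.5 = 1.0 V
Step 2: W/L = 3/9 = 0.333333
Step 3: Id = 0.5 * 670 * 4.570e-07 * 0.333333 * 1.0^2
Step 4: Id = 5.10e-05 A

5.10e-05


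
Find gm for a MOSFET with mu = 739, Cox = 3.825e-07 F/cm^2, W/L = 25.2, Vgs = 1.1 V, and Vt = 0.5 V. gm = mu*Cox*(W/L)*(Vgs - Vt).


Step 1: Vov = Vgs - Vt = 1.1 - 0.5 = 0.6 V
Step 2: gm = mu * Cox * (W/L) * Vov
Step 3: gm = 739 * 3.825e-07 * 25.2 * 0.6 = 4.27e-03 S

4.27e-03


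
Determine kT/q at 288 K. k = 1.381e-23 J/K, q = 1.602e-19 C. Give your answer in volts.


Step 1: kT = 1.381e-23 * 288 = 3.97728e-21 J
Step 2: Vt = kT/q = 3.97728e-21 / 1.602e-19
Step 3: Vt = 0.02483 V

0.02483


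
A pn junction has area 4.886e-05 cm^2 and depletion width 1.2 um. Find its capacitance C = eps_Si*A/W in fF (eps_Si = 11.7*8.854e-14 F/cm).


Step 1: eps_Si = 11.7 * 8.854e-14 = 1.035918e-12 F/cm
Step 2: W in cm = 1.2 * 1e-4 = 1.20e-04 cm
Step 3: C = 1.035918e-12 * 4.886e-05 / 1.20e-04 = 4.217913e-13 F
Step 4: C = 421.79 fF

421.79


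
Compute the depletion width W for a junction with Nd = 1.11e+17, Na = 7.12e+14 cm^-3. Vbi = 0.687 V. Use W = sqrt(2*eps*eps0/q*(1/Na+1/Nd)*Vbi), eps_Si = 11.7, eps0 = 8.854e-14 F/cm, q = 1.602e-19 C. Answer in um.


Step 1: 1/Na + 1/Nd = 1/7.12e+14 + 1/1.11e+17 = 1.41350e-15
Step 2: 2*eps*eps0/q = 2*11.7*8.854e-14/1.602e-19 = 1.293281e+07
Step 3: W^2 = 1.293281e+07 * 1.41350e-15 * 0.687 = 1.25587e-08
Step 4: W = sqrt(1.25587e-08) = 1.121e-04 cm = 1.121 um

1.121


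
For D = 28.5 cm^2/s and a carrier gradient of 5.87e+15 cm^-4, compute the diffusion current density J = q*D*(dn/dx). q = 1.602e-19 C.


Step 1: J = q * D * (dn/dx)
Step 2: J = 1.602e-19 * 28.5 * 5.87e+15
Step 3: J = 2.68e-02 A/cm^2

2.68e-02


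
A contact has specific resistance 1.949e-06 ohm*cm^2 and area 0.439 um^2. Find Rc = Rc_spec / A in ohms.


Step 1: Convert area to cm^2: 0.439 um^2 = 4.3900e-09 cm^2
Step 2: Rc = Rc_spec / A = 1.949e-06 / 4.3900e-09
Step 3: Rc = 4.44e+02 ohms

4.44e+02


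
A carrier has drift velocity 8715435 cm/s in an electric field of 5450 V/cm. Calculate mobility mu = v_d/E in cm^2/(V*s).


Step 1: mu = v_d / E
Step 2: mu = 8715435 / 5450
Step 3: mu = 1599.16 cm^2/(V*s)

1599.16


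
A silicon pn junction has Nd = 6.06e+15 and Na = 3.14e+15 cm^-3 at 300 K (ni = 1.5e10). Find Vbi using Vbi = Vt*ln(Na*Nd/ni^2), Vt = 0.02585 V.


Step 1: Compute Na*Nd/ni^2 = 3.14e+15 * 6.06e+15 / (1.5e10)^2 = 8.4571e+10
Step 2: ln(8.4571e+10) = 25.1609
Step 3: Vbi = 0.02585 * 25.1609 = 0.65 V

0.65


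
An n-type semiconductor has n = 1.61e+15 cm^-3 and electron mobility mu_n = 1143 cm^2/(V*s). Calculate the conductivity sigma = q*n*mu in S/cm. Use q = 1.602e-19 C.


Step 1: sigma = q * n * mu
Step 2: sigma = 1.602e-19 * 1.61e+15 * 1143
Step 3: sigma = 2.948e-01 S/cm

2.948e-01


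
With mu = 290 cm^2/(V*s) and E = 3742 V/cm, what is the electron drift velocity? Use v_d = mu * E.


Step 1: v_d = mu * E
Step 2: v_d = 290 * 3742 = 1085180
Step 3: v_d = 1.09e+06 cm/s

1.09e+06


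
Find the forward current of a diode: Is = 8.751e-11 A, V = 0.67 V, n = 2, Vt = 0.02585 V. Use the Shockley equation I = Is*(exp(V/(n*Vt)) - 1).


Step 1: V/(n*Vt) = 0.67/(2*0.02585) = 12.9594
Step 2: exp(12.9594) = 4.2481e+05
Step 3: I = 8.751e-11 * (4.2481e+05 - 1) = 3.72e-05 A

3.72e-05


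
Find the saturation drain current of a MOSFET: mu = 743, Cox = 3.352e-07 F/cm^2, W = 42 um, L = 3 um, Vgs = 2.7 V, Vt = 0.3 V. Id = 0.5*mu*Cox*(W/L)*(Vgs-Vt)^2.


Step 1: Overdrive voltage Vov = Vgs - Vt = 2.7 - 0.3 = 2.4 V
Step 2: W/L = 42/3 = 14
Step 3: Id = 0.5 * 743 * 3.352e-07 * 14 * 2.4^2
Step 4: Id = 1.00e-02 A

1.00e-02


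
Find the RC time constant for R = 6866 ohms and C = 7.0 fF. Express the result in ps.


Step 1: tau = R * C
Step 2: tau = 6866 * 7.0 fF = 6866 * 7.0e-15 F
Step 3: tau = 4.8062e-11 s = 48.062 ps

48.062


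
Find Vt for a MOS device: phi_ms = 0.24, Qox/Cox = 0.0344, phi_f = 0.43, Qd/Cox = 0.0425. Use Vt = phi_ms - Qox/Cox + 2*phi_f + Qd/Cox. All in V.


Step 1: Vt = phi_ms - Qox/Cox + 2*phi_f + Qd/Cox
Step 2: Vt = 0.24 - 0.0344 + 2*0.43 + 0.0425
Step 3: Vt = 0.24 - 0.0344 + 0.86 + 0.0425
Step 4: Vt = 1.1081 V

1.1081


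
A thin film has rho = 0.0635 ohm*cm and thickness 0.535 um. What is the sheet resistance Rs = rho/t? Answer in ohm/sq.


Step 1: Convert thickness to cm: t = 0.535 um = 5.3500e-05 cm
Step 2: Rs = rho / t = 0.0635 / 5.3500e-05
Step 3: Rs = 1186.9 ohm/sq

1186.9


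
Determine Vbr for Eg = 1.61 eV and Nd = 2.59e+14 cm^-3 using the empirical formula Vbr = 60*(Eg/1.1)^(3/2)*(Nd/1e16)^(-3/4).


Step 1: Eg/1.1 = 1.61/1.1 = 1.463636
Step 2: (Eg/1.1)^1.5 = 1.463636^1.5 = 1.770719
Step 3: (Nd/1e16)^(-0.75) = (0.0259)^(-0.75) = 15.489064
Step 4: Vbr = 60 * 1.770719 * 15.489064 = 1645.6 V

1645.6


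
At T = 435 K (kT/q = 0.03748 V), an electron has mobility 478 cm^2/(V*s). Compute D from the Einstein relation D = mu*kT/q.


Step 1: D = mu * (kT/q)
Step 2: D = 478 * 0.03748
Step 3: D = 17.92 cm^2/s

17.92


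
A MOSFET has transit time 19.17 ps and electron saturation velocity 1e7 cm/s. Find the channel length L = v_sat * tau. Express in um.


Step 1: tau in seconds = 19.17 ps * 1e-12 = 1.9170e-11 s
Step 2: L = v_sat * tau = 1e7 * 1.9170e-11 = 1.9170e-04 cm
Step 3: L in um = 1.9170e-04 * 1e4 = 1.917 um

1.917


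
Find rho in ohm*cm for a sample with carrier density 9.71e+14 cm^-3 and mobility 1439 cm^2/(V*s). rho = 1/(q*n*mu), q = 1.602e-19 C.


Step 1: sigma = q * n * mu = 1.602e-19 * 9.71e+14 * 1439 = 2.23842e-01 S/cm
Step 2: rho = 1 / sigma = 1 / 2.23842e-01 = 4.467 ohm*cm

4.467


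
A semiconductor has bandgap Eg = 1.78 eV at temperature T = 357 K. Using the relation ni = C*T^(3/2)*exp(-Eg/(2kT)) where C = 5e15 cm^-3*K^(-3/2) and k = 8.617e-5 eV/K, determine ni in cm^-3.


Step 1: Compute kT = 8.617e-5 * 357 = 0.03076269 eV
Step 2: Exponent = -Eg/(2kT) = -1.78/(2*0.03076269) = -28.93115
Step 3: T^(3/2) = 357^1.5 = 6745.32
Step 4: ni = 5e15 * 6745.32 * exp(-28.93115) = 9.19e+06 cm^-3

9.19e+06


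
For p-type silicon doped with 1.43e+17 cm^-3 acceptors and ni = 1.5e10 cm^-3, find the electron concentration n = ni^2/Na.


Step 1: Majority hole concentration p ≈ Na = 1.43e+17 cm^-3
Step 2: n = ni^2 / Na = (1.5e10)^2 / 1.43e+17
Step 3: n = 1.57e+03 cm^-3

1.57e+03


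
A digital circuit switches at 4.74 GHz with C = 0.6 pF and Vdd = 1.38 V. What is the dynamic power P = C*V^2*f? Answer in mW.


Step 1: V^2 = 1.38^2 = 1.9044 V^2
Step 2: P = C*V^2*f = 0.6e-12 F * 1.9044 * 4.74e9 Hz
Step 3: P = 5.4161136e-03 W
Step 4: P = 5.416 mW

5.416


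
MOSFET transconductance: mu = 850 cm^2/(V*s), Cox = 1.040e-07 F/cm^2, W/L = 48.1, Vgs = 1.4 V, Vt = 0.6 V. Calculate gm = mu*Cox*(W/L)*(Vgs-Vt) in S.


Step 1: Vov = Vgs - Vt = 1.4 - 0.6 = 0.8 V
Step 2: gm = mu * Cox * (W/L) * Vov
Step 3: gm = 850 * 1.040e-07 * 48.1 * 0.8 = 3.40e-03 S

3.40e-03


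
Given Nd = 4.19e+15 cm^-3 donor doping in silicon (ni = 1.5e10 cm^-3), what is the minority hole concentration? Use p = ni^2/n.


Step 1: Since Nd >> ni, n ≈ Nd = 4.19e+15 cm^-3
Step 2: p = ni^2 / n = (1.5e10)^2 / 4.19e+15
Step 3: p = 2.25e20 / 4.19e+15 = 5.37e+04 cm^-3

5.37e+04


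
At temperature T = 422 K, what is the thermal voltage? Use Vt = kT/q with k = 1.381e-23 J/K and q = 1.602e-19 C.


Step 1: kT = 1.381e-23 * 422 = 5.82782e-21 J
Step 2: Vt = kT/q = 5.82782e-21 / 1.602e-19
Step 3: Vt = 0.03638 V

0.03638


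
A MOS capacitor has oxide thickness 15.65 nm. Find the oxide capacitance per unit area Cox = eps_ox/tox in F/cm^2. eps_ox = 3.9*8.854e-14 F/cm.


Step 1: eps_ox = 3.9 * 8.854e-14 = 3.45306e-13 F/cm
Step 2: tox in cm = 15.65 nm * 1e-7 = 1.5650e-06 cm
Step 3: Cox = 3.45306e-13 / 1.5650e-06 = 2.21e-07 F/cm^2

2.21e-07


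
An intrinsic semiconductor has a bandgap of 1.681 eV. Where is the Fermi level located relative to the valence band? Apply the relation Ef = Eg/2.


Step 1: For an intrinsic semiconductor, the Fermi level sits at midgap.
Step 2: Ef = Eg / 2 = 1.681 / 2 = 0.8405 eV

0.8405


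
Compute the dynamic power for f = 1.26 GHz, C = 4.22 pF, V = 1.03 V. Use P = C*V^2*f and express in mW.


Step 1: V^2 = 1.03^2 = 1.0609 V^2
Step 2: P = C*V^2*f = 4.22e-12 F * 1.0609 * 1.26e9 Hz
Step 3: P = 5.64101748e-03 W
Step 4: P = 5.641 mW

5.641


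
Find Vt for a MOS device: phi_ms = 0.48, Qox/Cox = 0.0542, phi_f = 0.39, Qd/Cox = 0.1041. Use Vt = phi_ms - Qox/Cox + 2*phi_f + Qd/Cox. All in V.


Step 1: Vt = phi_ms - Qox/Cox + 2*phi_f + Qd/Cox
Step 2: Vt = 0.48 - 0.0542 + 2*0.39 + 0.1041
Step 3: Vt = 0.48 - 0.0542 + 0.78 + 0.1041
Step 4: Vt = 1.3099 V

1.3099


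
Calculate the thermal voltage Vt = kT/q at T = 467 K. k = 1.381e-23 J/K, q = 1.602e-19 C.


Step 1: kT = 1.381e-23 * 467 = 6.44927e-21 J
Step 2: Vt = kT/q = 6.44927e-21 / 1.602e-19
Step 3: Vt = 0.04026 V

0.04026


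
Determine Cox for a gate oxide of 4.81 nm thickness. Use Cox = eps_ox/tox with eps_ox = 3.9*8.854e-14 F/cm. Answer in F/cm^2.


Step 1: eps_ox = 3.9 * 8.854e-14 = 3.45306e-13 F/cm
Step 2: tox in cm = 4.81 nm * 1e-7 = 4.8100e-07 cm
Step 3: Cox = 3.45306e-13 / 4.8100e-07 = 7.18e-07 F/cm^2

7.18e-07


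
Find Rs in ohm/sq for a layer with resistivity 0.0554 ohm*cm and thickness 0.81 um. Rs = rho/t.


Step 1: Convert thickness to cm: t = 0.81 um = 8.1000e-05 cm
Step 2: Rs = rho / t = 0.0554 / 8.1000e-05
Step 3: Rs = 684.0 ohm/sq

684.0


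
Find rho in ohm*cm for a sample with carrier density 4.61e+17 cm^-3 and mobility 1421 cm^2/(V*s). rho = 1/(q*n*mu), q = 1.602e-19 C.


Step 1: sigma = q * n * mu = 1.602e-19 * 4.61e+17 * 1421 = 1.04944e+02 S/cm
Step 2: rho = 1 / sigma = 1 / 1.04944e+02 = 0.009529 ohm*cm

0.009529


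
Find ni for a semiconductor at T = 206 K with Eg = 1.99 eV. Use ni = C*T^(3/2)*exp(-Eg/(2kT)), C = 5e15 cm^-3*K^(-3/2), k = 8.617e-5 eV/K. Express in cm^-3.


Step 1: Compute kT = 8.617e-5 * 206 = 0.01775102 eV
Step 2: Exponent = -Eg/(2kT) = -1.99/(2*0.01775102) = -56.05312
Step 3: T^(3/2) = 206^1.5 = 2956.66
Step 4: ni = 5e15 * 2956.66 * exp(-56.05312) = 6.70e-06 cm^-3

6.70e-06


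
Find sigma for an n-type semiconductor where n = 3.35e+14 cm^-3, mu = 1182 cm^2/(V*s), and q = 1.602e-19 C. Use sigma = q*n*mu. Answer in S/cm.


Step 1: sigma = q * n * mu
Step 2: sigma = 1.602e-19 * 3.35e+14 * 1182
Step 3: sigma = 6.343e-02 S/cm

6.343e-02


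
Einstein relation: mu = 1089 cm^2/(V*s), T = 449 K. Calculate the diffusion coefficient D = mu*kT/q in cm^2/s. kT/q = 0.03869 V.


Step 1: D = mu * (kT/q)
Step 2: D = 1089 * 0.03869
Step 3: D = 42.13 cm^2/s

42.13


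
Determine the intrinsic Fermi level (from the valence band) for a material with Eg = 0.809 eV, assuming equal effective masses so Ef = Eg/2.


Step 1: For an intrinsic semiconductor, the Fermi level sits at midgap.
Step 2: Ef = Eg / 2 = 0.809 / 2 = 0.4045 eV

0.4045


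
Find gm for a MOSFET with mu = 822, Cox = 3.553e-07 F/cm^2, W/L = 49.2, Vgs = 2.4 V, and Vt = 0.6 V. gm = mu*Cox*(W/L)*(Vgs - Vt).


Step 1: Vov = Vgs - Vt = 2.4 - 0.6 = 1.8 V
Step 2: gm = mu * Cox * (W/L) * Vov
Step 3: gm = 822 * 3.553e-07 * 49.2 * 1.8 = 2.59e-02 S

2.59e-02


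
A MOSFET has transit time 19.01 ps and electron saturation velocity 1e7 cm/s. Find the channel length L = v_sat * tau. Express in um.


Step 1: tau in seconds = 19.01 ps * 1e-12 = 1.9010e-11 s
Step 2: L = v_sat * tau = 1e7 * 1.9010e-11 = 1.9010e-04 cm
Step 3: L in um = 1.9010e-04 * 1e4 = 1.901 um

1.901


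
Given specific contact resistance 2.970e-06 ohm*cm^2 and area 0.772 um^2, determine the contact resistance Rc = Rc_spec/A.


Step 1: Convert area to cm^2: 0.772 um^2 = 7.7200e-09 cm^2
Step 2: Rc = Rc_spec / A = 2.970e-06 / 7.7200e-09
Step 3: Rc = 3.85e+02 ohms

3.85e+02


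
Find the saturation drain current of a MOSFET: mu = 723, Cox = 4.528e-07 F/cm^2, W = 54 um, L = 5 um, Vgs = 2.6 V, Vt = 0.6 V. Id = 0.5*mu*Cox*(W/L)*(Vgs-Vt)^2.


Step 1: Overdrive voltage Vov = Vgs - Vt = 2.6 - 0.6 = 2.0 V
Step 2: W/L = 54/5 = 10.8
Step 3: Id = 0.5 * 723 * 4.528e-07 * 10.8 * 2.0^2
Step 4: Id = 7.07e-03 A

7.07e-03


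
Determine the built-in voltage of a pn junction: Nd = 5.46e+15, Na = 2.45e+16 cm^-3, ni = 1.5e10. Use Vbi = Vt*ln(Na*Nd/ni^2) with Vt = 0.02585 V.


Step 1: Compute Na*Nd/ni^2 = 2.45e+16 * 5.46e+15 / (1.5e10)^2 = 5.9453e+11
Step 2: ln(5.9453e+11) = 27.1110
Step 3: Vbi = 0.02585 * 27.1110 = 0.701 V

0.701


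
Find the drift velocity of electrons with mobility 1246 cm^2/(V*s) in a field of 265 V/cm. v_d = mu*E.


Step 1: v_d = mu * E
Step 2: v_d = 1246 * 265 = 330190
Step 3: v_d = 3.30e+05 cm/s

3.30e+05


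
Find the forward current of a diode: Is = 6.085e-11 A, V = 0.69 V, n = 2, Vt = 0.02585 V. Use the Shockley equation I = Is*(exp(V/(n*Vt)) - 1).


Step 1: V/(n*Vt) = 0.69/(2*0.02585) = 13.3462
Step 2: exp(13.3462) = 6.2543e+05
Step 3: I = 6.085e-11 * (6.2543e+05 - 1) = 3.81e-05 A

3.81e-05


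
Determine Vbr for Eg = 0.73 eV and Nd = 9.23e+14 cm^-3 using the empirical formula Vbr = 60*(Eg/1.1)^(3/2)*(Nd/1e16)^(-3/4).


Step 1: Eg/1.1 = 0.73/1.1 = 0.663636
Step 2: (Eg/1.1)^1.5 = 0.663636^1.5 = 0.540623
Step 3: (Nd/1e16)^(-0.75) = (0.0923)^(-0.75) = 5.971710
Step 4: Vbr = 60 * 0.540623 * 5.971710 = 193.7 V

193.7


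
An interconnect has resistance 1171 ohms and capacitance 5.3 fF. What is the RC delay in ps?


Step 1: tau = R * C
Step 2: tau = 1171 * 5.3 fF = 1171 * 5.3e-15 F
Step 3: tau = 6.2063e-12 s = 6.2063 ps

6.2063


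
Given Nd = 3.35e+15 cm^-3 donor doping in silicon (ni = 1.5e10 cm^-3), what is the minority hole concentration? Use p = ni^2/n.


Step 1: Since Nd >> ni, n ≈ Nd = 3.35e+15 cm^-3
Step 2: p = ni^2 / n = (1.5e10)^2 / 3.35e+15
Step 3: p = 2.25e20 / 3.35e+15 = 6.72e+04 cm^-3

6.72e+04


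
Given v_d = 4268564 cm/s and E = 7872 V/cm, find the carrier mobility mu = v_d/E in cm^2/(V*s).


Step 1: mu = v_d / E
Step 2: mu = 4268564 / 7872
Step 3: mu = 542.25 cm^2/(V*s)

542.25


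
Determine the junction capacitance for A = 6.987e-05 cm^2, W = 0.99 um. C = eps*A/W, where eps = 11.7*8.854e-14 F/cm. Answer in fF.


Step 1: eps_Si = 11.7 * 8.854e-14 = 1.035918e-12 F/cm
Step 2: W in cm = 0.99 * 1e-4 = 9.90e-05 cm
Step 3: C = 1.035918e-12 * 6.987e-05 / 9.90e-05 = 7.311070e-13 F
Step 4: C = 731.11 fF

731.11


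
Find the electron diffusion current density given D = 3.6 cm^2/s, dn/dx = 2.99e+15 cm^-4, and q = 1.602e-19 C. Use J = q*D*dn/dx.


Step 1: J = q * D * (dn/dx)
Step 2: J = 1.602e-19 * 3.6 * 2.99e+15
Step 3: J = 1.72e-03 A/cm^2

1.72e-03


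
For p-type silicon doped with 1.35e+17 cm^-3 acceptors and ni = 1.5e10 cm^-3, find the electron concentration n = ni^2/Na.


Step 1: Majority hole concentration p ≈ Na = 1.35e+17 cm^-3
Step 2: n = ni^2 / Na = (1.5e10)^2 / 1.35e+17
Step 3: n = 1.67e+03 cm^-3

1.67e+03


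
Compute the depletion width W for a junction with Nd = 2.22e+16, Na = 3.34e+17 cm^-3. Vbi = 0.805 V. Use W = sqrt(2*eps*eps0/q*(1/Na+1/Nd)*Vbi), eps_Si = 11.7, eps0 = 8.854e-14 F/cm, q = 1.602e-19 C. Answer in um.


Step 1: 1/Na + 1/Nd = 1/3.34e+17 + 1/2.22e+16 = 4.80391e-17
Step 2: 2*eps*eps0/q = 2*11.7*8.854e-14/1.602e-19 = 1.293281e+07
Step 3: W^2 = 1.293281e+07 * 4.80391e-17 * 0.805 = 5.00131e-10
Step 4: W = sqrt(5.00131e-10) = 2.236e-05 cm = 0.2236 um

0.2236


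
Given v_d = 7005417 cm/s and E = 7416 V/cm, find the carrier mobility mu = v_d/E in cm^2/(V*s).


Step 1: mu = v_d / E
Step 2: mu = 7005417 / 7416
Step 3: mu = 944.64 cm^2/(V*s)

944.64


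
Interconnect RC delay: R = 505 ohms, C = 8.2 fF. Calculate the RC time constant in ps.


Step 1: tau = R * C
Step 2: tau = 505 * 8.2 fF = 505 * 8.2e-15 F
Step 3: tau = 4.141e-12 s = 4.141 ps

4.141


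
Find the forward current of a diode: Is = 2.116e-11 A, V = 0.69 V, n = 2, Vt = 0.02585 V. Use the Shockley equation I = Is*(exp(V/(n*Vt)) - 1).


Step 1: V/(n*Vt) = 0.69/(2*0.02585) = 13.3462
Step 2: exp(13.3462) = 6.2543e+05
Step 3: I = 2.116e-11 * (6.2543e+05 - 1) = 1.32e-05 A

1.32e-05


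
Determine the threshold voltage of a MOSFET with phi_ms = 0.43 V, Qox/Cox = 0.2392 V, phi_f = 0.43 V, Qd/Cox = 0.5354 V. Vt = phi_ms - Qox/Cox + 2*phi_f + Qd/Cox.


Step 1: Vt = phi_ms - Qox/Cox + 2*phi_f + Qd/Cox
Step 2: Vt = 0.43 - 0.2392 + 2*0.43 + 0.5354
Step 3: Vt = 0.43 - 0.2392 + 0.86 + 0.5354
Step 4: Vt = 1.5862 V

1.5862


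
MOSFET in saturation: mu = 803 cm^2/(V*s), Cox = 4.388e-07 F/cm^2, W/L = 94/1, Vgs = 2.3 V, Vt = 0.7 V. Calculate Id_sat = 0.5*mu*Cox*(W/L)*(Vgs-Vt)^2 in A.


Step 1: Overdrive voltage Vov = Vgs - Vt = 2.3 - 0.7 = 1.6 V
Step 2: W/L = 94/1 = 94
Step 3: Id = 0.5 * 803 * 4.388e-07 * 94 * 1.6^2
Step 4: Id = 4.24e-02 A

4.24e-02


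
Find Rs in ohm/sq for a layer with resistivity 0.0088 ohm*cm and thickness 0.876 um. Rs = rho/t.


Step 1: Convert thickness to cm: t = 0.876 um = 8.7600e-05 cm
Step 2: Rs = rho / t = 0.0088 / 8.7600e-05
Step 3: Rs = 100.5 ohm/sq

100.5
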